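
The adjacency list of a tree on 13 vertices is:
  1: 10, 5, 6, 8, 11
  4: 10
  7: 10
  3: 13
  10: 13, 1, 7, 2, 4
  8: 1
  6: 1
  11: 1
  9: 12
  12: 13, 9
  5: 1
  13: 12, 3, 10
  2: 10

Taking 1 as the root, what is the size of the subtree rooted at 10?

8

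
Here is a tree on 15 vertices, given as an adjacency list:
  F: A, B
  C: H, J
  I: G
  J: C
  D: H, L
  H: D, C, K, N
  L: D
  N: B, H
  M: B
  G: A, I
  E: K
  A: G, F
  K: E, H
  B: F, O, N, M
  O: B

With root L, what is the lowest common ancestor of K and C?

H

Ancestors of K (toward the root): K, H, D, L.
Ancestors of C: C, H, D, L.
The deepest node appearing in both lists is H.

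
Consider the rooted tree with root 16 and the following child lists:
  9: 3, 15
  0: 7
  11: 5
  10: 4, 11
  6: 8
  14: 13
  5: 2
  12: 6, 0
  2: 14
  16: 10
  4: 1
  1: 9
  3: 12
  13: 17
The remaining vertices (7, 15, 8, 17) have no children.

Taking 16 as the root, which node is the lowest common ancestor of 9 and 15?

9's ancestor chain is 9, 1, 4, 10, 16 and 15's is 15, 9, 1, 4, 10, 16; they first meet at 9.

9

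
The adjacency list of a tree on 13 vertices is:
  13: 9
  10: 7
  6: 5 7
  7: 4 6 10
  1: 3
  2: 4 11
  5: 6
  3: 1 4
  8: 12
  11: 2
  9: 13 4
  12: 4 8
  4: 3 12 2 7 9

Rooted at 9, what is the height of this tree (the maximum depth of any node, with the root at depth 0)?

4

5 sits deepest: 9 – 4 – 7 – 6 – 5 — 4 edges from the root.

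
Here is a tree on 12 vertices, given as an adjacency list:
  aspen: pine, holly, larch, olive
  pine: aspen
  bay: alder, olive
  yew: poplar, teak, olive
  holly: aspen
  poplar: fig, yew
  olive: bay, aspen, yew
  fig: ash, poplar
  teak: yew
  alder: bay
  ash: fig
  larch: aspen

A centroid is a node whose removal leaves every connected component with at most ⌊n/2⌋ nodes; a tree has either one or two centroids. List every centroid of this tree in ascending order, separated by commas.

If olive is removed the pieces have sizes 5, 4, 2, all ≤ ⌊12/2⌋ = 6.
Every other node leaves some component of size > 6, so the centroid is unique.

olive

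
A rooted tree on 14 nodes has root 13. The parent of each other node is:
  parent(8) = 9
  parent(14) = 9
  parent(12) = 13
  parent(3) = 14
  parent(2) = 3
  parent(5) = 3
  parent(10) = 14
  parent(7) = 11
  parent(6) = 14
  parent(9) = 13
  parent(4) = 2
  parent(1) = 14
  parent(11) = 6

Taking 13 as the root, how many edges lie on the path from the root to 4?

5

Climbing from 4 to the root: 4–2–3–14–9–13. That's 5 steps.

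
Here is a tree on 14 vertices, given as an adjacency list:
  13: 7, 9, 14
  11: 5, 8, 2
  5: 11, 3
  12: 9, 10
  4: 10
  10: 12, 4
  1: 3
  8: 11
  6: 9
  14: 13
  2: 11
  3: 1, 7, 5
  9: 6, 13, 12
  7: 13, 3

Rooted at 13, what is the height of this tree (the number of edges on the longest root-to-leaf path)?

5

2 sits deepest: 13 – 7 – 3 – 5 – 11 – 2 — 5 edges from the root.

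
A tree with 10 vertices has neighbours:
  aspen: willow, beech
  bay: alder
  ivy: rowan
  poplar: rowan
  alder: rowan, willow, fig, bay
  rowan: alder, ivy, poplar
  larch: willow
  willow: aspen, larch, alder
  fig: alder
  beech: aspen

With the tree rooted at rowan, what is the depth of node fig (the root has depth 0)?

2

Climbing from fig to the root: fig → alder → rowan. That's 2 steps.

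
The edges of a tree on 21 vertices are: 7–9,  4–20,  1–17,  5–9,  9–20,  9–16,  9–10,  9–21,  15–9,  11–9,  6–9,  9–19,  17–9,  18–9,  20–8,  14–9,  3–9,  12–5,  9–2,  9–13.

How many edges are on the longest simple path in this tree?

BFS from 4 reaches 1 last, at distance 4; BFS from 1 confirms no node is farther.
Path: 4–20–9–17–1.

4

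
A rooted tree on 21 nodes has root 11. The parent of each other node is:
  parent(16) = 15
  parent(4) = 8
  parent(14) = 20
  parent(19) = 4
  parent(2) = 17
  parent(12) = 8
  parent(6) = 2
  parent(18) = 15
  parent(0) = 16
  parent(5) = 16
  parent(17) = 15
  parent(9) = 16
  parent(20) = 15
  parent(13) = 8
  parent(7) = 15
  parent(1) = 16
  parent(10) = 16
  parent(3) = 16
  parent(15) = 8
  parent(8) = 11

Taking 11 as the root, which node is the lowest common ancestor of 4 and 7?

8

Ancestors of 4 (toward the root): 4, 8, 11.
Ancestors of 7: 7, 15, 8, 11.
The deepest node appearing in both lists is 8.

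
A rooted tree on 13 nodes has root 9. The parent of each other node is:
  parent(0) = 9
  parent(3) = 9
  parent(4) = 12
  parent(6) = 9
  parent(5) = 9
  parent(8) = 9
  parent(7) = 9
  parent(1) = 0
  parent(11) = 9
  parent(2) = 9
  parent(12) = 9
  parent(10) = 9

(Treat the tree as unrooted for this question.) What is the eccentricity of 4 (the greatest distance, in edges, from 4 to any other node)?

4

Distances from 4 peak at 4, attained at 1.
4-12-9-0-1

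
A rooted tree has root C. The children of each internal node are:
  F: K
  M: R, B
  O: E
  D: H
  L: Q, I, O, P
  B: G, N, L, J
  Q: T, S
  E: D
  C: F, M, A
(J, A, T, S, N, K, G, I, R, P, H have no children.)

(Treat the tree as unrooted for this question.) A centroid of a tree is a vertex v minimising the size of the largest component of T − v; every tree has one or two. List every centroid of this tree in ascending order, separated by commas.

B, L

Removing L splits the tree into components of sizes 10, 4, 3, 1, 1; the largest is 10 ≤ ⌊20/2⌋ = 10.
B is adjacent to L and is also a centroid (the largest component after removing it is likewise 10).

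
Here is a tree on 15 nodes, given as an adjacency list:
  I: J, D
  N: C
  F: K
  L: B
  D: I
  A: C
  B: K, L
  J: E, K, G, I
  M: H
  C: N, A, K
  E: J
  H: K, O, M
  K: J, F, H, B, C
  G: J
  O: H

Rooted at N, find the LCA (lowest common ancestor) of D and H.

K

Ancestors of D (toward the root): D, I, J, K, C, N.
Ancestors of H: H, K, C, N.
The deepest node appearing in both lists is K.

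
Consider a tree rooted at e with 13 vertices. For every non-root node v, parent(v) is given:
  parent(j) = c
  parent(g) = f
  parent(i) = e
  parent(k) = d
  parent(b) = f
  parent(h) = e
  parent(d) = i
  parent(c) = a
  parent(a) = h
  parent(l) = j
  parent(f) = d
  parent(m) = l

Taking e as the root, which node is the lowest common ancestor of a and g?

a's ancestor chain is a, h, e and g's is g, f, d, i, e; they first meet at e.

e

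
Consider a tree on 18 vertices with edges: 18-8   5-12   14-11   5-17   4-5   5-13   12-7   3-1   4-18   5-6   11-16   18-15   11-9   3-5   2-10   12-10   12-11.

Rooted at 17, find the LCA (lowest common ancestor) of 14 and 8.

5

Path 14→root: 14 11 12 5 17; path 8→root: 8 18 4 5 17.
First common node: 5.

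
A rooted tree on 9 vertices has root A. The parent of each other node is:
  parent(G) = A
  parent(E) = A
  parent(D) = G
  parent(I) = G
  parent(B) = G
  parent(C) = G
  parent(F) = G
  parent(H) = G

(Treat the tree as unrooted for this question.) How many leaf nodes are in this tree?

Exactly 7 nodes have a single neighbour: B, C, D, E, F, H, I.

7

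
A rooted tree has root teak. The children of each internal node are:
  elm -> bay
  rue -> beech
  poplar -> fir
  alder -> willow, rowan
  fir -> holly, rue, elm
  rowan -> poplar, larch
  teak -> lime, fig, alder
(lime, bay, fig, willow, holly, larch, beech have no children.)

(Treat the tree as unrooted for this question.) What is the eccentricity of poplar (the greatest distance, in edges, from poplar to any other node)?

The node farthest from poplar is lime (fig also at distance 4), via poplar-rowan-alder-teak-lime — 4 edges.

4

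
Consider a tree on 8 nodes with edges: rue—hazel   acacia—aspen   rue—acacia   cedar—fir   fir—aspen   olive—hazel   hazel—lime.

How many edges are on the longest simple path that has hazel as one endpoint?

The node farthest from hazel is cedar, via hazel–rue–acacia–aspen–fir–cedar — 5 edges.

5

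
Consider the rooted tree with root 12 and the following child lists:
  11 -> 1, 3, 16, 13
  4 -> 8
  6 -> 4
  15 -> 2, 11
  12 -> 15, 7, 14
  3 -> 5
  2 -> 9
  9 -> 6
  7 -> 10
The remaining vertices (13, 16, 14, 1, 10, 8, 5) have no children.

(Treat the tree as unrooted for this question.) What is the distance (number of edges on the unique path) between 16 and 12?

16 - 11 - 15 - 12: 3 edges.

3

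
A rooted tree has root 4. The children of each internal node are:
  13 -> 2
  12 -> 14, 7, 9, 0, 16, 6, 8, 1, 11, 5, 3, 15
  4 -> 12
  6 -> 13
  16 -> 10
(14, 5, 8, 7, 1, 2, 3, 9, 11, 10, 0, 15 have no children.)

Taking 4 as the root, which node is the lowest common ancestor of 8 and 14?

12

Ancestors of 8 (toward the root): 8, 12, 4.
Ancestors of 14: 14, 12, 4.
The deepest node appearing in both lists is 12.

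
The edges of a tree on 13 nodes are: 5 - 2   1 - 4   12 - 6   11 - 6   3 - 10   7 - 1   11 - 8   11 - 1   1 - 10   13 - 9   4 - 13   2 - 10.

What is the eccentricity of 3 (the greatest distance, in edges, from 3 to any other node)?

5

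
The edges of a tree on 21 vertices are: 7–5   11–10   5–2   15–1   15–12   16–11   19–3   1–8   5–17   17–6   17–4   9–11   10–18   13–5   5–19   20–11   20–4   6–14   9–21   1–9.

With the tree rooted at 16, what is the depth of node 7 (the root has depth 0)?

Path from 16 to 7: 16 → 11 → 20 → 4 → 17 → 5 → 7, which has 6 edges.

6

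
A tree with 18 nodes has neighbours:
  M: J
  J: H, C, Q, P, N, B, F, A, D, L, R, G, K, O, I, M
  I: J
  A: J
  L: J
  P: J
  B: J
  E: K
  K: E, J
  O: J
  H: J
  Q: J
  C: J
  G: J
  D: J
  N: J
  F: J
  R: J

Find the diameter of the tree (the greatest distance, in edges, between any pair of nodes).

A longest path is E – K – J – B, with 3 edges.

3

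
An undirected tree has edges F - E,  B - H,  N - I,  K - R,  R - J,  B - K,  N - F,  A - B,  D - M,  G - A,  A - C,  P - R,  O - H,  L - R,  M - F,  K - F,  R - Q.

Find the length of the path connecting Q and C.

5

The path is Q–R–K–B–A–C, which has 5 edges.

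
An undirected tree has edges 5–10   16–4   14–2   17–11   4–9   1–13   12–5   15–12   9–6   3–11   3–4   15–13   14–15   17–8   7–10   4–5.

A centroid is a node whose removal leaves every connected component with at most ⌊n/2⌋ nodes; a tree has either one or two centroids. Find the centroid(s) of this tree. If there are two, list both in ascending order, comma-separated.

Removing 5 splits the tree into components of sizes 8, 6, 2; the largest is 8 ≤ ⌊17/2⌋ = 8.
No neighbour of 5 does as well, so 5 is the unique centroid.

5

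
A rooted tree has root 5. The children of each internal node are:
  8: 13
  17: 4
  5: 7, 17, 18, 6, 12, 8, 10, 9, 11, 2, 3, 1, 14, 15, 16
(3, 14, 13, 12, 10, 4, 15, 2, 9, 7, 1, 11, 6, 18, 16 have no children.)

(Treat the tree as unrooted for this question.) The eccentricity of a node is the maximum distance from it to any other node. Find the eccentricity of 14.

3

The node farthest from 14 is 4 (13 also at distance 3), via 14-5-17-4 — 3 edges.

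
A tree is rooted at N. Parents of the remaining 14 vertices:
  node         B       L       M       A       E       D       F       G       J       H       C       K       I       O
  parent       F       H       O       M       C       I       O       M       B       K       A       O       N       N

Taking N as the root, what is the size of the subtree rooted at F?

The subtree rooted at F contains: F, B, J — 3 nodes.

3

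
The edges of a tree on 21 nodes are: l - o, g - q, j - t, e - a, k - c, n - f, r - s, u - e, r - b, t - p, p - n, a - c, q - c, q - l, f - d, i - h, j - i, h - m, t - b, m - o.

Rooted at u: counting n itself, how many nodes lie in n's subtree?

n's subtree: {n, f, d}, size 3.

3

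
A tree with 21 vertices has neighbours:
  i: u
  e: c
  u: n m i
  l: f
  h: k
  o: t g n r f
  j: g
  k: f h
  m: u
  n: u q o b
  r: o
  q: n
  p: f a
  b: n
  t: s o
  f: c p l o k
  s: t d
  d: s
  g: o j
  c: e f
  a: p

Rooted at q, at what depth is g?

3

q – n – o – g — 3 edges.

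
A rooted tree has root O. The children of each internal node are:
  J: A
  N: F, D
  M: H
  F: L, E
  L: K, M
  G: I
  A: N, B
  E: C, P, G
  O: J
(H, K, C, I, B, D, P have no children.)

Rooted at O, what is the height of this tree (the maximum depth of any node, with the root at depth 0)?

H sits deepest: O-J-A-N-F-L-M-H — 7 edges from the root.

7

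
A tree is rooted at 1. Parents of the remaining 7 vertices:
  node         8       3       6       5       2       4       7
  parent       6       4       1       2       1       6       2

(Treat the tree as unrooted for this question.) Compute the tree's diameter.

5

BFS from 5 reaches 3 last, at distance 5; BFS from 3 confirms no node is farther.
Path: 5 - 2 - 1 - 6 - 4 - 3.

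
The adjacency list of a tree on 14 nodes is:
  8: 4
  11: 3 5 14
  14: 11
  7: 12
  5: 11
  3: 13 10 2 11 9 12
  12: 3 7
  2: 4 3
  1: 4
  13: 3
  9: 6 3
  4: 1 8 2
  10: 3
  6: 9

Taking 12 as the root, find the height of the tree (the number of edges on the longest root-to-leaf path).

The longest root-to-leaf path is 12 → 3 → 2 → 4 → 1 (4 edges).

4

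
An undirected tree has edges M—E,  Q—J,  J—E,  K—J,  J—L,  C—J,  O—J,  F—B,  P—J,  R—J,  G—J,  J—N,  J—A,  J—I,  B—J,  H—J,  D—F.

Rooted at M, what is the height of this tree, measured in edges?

A deepest node is D, reached by M → E → J → B → F → D.
That path has 5 edges, so the height is 5.

5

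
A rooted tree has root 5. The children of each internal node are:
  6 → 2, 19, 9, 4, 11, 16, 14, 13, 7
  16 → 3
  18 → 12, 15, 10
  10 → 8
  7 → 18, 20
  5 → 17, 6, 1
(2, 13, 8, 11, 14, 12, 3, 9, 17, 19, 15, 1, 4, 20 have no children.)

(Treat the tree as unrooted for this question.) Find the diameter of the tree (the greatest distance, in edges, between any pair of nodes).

Starting from 1, a farthest node is 8 at distance 6.
One longest path: 1 – 5 – 6 – 7 – 18 – 10 – 8.
So the diameter is 6.

6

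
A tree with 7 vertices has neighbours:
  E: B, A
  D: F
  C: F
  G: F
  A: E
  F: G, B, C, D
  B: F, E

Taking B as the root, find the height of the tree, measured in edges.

2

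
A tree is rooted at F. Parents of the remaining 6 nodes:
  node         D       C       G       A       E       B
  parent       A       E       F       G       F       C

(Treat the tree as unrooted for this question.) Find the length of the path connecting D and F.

The path is D–A–G–F, which has 3 edges.

3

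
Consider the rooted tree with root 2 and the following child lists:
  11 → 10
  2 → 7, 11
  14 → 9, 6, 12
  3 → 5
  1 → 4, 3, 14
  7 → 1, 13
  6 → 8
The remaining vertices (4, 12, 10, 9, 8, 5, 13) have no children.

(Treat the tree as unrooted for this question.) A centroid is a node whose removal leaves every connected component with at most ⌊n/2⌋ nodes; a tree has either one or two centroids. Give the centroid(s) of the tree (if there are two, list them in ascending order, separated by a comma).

Removing 1 splits the tree into components of sizes 5, 5, 2, 1; the largest is 5 ≤ ⌊14/2⌋ = 7.
No neighbour of 1 does as well, so 1 is the unique centroid.

1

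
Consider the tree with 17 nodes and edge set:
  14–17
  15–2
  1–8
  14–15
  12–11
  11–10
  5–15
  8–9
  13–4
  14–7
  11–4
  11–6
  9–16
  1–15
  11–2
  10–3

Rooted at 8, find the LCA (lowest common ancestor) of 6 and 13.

11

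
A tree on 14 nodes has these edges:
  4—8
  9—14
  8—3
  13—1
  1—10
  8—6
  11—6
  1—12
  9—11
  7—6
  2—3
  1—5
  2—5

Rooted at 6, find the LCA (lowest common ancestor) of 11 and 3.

Path 11→root: 11 6; path 3→root: 3 8 6.
First common node: 6.

6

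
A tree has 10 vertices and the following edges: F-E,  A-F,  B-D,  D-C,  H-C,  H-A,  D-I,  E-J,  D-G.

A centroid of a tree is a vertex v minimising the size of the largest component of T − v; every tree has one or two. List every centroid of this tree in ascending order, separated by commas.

If H is removed the pieces have sizes 5, 4, all ≤ ⌊10/2⌋ = 5.
Its neighbour C also leaves a largest component of size 5, so both are centroids.

C, H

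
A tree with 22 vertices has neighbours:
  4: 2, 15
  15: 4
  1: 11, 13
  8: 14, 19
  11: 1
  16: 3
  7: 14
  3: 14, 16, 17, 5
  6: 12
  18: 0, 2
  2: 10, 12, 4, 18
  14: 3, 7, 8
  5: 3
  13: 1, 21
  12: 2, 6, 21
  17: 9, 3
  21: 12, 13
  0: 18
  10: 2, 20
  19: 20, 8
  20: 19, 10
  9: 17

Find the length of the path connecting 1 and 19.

7

1–13–21–12–2–10–20–19: 7 edges.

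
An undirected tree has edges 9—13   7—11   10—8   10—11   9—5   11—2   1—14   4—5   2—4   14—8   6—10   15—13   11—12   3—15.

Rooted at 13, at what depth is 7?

Path from 13 to 7: 13–9–5–4–2–11–7, which has 6 edges.

6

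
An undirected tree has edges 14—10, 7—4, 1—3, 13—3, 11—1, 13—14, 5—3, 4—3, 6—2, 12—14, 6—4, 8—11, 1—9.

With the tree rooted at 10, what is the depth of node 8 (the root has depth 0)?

6

10 → 14 → 13 → 3 → 1 → 11 → 8 — 6 edges.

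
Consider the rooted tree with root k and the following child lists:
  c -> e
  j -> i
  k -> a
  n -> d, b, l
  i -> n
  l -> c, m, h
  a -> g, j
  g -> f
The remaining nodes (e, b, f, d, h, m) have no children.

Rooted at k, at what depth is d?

k – a – j – i – n – d — 5 edges.

5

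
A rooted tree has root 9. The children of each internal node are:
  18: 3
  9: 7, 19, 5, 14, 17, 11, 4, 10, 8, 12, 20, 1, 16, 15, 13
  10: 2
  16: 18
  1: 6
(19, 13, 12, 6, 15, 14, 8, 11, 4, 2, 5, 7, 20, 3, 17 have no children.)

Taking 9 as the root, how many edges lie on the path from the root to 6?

9–1–6 — 2 edges.

2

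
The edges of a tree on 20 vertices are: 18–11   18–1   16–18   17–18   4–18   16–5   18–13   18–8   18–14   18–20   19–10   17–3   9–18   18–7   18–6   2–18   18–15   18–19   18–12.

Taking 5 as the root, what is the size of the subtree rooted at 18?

The subtree rooted at 18 contains: 18, 6, 7, 11, 4, 19, 1, 12, 20, 14, 8, 15, 2, 13, 17, 9, 10, 3 — 18 nodes.

18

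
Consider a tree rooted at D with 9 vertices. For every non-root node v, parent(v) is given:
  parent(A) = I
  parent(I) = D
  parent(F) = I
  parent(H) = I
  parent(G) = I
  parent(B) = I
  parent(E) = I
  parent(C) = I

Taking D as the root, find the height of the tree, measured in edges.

The longest root-to-leaf path is D–I–A (2 edges).

2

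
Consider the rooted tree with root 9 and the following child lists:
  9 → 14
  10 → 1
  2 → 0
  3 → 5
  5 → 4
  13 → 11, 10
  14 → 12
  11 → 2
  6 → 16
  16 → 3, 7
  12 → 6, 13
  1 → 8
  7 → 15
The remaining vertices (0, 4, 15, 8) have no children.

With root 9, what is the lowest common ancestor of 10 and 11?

13

10's ancestor chain is 10, 13, 12, 14, 9 and 11's is 11, 13, 12, 14, 9; they first meet at 13.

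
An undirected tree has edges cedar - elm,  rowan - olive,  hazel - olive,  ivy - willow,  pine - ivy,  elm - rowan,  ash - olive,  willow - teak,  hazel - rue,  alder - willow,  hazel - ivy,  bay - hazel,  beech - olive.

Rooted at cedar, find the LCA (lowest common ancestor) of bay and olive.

olive

Ancestors of bay (toward the root): bay, hazel, olive, rowan, elm, cedar.
Ancestors of olive: olive, rowan, elm, cedar.
The deepest node appearing in both lists is olive.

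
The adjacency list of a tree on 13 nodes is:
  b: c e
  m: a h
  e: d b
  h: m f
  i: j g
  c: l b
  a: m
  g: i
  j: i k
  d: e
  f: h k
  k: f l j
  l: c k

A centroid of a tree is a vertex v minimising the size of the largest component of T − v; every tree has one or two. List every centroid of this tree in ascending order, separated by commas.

k

Removing k splits the tree into components of sizes 5, 4, 3; the largest is 5 ≤ ⌊13/2⌋ = 6.
No neighbour of k does as well, so k is the unique centroid.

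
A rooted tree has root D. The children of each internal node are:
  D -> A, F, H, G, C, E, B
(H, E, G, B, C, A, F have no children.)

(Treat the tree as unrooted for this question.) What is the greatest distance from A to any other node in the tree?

The node farthest from A is B (C, F, G, E, H also at distance 2), via A – D – B — 2 edges.

2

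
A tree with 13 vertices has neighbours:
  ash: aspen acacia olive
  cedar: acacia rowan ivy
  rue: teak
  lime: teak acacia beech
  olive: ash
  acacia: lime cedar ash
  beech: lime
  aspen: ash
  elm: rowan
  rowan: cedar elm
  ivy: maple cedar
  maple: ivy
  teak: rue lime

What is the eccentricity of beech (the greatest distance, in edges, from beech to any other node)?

A farthest node from beech is maple (elm also at distance 5).
The path beech – lime – acacia – cedar – ivy – maple has 5 edges.

5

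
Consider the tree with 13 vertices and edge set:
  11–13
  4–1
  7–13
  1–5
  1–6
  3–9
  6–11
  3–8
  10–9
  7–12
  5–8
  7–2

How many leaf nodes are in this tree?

The leaves are 2, 4, 10, 12.
That is 4 leaves.

4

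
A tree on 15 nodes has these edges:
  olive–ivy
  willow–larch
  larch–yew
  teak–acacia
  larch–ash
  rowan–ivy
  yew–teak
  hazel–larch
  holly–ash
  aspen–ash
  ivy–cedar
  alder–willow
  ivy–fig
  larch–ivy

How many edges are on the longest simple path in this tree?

Starting from acacia, a farthest node is rowan at distance 5.
One longest path: acacia-teak-yew-larch-ivy-rowan.
So the diameter is 5.

5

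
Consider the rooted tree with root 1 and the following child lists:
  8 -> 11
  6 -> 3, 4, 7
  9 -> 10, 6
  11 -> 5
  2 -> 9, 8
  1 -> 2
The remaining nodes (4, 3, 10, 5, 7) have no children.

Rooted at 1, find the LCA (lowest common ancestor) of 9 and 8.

Ancestors of 9 (toward the root): 9, 2, 1.
Ancestors of 8: 8, 2, 1.
The deepest node appearing in both lists is 2.

2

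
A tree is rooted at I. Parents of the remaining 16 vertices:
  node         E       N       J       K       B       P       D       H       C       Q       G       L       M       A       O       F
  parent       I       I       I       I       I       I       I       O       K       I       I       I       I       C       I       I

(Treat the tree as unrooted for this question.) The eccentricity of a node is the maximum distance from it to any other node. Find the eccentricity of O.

4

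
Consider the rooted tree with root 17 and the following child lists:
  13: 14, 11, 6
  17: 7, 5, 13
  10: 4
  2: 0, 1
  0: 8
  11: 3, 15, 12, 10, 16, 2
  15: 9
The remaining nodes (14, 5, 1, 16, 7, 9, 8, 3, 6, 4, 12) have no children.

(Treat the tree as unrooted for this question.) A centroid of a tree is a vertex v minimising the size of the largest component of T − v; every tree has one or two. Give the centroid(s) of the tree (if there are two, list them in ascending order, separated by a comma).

11

Removing 11 splits the tree into components of sizes 6, 4, 2, 2, 1, 1, 1; the largest is 6 ≤ ⌊18/2⌋ = 9.
Every other node leaves some component of size > 9, so the centroid is unique.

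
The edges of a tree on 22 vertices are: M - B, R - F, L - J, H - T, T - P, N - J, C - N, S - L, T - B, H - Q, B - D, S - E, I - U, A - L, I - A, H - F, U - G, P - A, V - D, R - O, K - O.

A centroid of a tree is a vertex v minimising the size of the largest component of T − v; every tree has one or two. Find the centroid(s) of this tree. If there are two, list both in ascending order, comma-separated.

If P is removed the pieces have sizes 11, 10, all ≤ ⌊22/2⌋ = 11.
Its neighbour T also leaves a largest component of size 11, so both are centroids.

P, T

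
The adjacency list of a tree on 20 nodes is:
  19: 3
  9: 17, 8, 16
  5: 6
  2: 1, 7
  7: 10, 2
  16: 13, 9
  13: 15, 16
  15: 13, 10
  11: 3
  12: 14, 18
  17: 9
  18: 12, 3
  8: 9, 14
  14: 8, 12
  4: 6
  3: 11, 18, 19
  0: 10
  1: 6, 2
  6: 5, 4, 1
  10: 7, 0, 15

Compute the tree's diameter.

15

Starting from 11, a farthest node is 5 at distance 15.
One longest path: 11-3-18-12-14-8-9-16-13-15-10-7-2-1-6-5.
So the diameter is 15.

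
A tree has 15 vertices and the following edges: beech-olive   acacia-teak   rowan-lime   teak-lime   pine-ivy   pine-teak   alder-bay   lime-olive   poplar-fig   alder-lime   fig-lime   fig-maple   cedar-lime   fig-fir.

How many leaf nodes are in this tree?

9

The leaves are acacia, bay, beech, cedar, fir, ivy, maple, poplar, rowan.
That is 9 leaves.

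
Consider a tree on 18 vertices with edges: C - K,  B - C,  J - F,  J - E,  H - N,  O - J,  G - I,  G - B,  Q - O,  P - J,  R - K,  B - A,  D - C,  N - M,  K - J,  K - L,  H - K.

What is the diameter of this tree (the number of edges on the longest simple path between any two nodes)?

A longest path is I-G-B-C-K-H-N-M, with 7 edges.

7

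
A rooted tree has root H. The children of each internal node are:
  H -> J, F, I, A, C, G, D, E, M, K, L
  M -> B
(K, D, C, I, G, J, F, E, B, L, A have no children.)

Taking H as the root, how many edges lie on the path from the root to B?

2

Path from H to B: H → M → B, which has 2 edges.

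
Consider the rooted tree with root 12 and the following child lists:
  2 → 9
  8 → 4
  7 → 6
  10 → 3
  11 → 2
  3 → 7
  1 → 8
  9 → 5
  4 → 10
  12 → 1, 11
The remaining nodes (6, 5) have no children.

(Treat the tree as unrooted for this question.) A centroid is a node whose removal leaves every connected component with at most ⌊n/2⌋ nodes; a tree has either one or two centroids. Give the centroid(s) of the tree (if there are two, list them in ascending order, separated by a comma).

1, 8

Removing 8 splits the tree into components of sizes 6, 5; the largest is 6 ≤ ⌊12/2⌋ = 6.
1 is adjacent to 8 and is also a centroid (the largest component after removing it is likewise 6).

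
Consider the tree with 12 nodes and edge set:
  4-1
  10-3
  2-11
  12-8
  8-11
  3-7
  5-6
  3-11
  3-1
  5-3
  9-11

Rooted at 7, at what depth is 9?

Climbing from 9 to the root: 9 – 11 – 3 – 7. That's 3 steps.

3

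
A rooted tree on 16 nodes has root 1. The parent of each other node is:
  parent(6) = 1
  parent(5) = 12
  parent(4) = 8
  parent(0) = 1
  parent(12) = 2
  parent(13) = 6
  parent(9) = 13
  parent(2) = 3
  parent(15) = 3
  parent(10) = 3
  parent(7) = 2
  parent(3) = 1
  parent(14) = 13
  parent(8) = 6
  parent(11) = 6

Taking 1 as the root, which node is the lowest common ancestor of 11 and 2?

11's ancestor chain is 11, 6, 1 and 2's is 2, 3, 1; they first meet at 1.

1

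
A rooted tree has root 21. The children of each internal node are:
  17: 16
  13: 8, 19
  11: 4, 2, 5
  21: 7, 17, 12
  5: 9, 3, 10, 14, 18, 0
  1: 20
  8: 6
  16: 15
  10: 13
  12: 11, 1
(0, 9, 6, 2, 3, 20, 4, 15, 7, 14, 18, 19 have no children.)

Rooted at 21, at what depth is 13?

5

Climbing from 13 to the root: 13 → 10 → 5 → 11 → 12 → 21. That's 5 steps.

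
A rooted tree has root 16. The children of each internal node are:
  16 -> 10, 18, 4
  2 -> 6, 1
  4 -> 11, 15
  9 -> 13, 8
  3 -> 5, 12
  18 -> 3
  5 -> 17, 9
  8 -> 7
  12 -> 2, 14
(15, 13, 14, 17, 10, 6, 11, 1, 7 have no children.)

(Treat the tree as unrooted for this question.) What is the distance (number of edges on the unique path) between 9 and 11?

Walking from 9: 9 - 5 - 3 - 18 - 16 - 4 - 11. Length 6.

6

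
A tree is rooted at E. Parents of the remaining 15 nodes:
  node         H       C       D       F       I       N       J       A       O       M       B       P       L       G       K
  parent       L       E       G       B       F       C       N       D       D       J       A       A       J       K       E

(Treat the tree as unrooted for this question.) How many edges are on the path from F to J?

9

F – B – A – D – G – K – E – C – N – J: 9 edges.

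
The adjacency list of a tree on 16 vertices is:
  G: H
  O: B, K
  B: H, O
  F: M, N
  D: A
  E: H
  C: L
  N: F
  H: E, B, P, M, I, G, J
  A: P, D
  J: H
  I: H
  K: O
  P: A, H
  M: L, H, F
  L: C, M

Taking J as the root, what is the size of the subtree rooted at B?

3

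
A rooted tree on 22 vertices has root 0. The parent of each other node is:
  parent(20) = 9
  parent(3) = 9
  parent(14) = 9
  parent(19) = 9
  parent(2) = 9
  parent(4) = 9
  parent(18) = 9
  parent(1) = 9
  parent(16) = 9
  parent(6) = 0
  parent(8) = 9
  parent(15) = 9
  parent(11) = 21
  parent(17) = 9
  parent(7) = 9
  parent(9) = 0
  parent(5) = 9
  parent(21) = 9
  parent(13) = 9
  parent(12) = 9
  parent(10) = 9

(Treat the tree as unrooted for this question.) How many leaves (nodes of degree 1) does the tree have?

Exactly 19 nodes have a single neighbour: 1, 2, 3, 4, 5, 6, 7, 8, 10, 11, 12, 13, 14, 15, 16, 17, 18, 19, 20.

19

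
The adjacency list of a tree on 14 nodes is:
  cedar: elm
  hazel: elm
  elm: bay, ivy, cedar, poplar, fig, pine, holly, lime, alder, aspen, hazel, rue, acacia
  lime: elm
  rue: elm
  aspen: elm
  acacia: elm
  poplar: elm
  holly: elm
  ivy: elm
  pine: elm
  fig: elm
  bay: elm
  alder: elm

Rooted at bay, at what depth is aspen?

2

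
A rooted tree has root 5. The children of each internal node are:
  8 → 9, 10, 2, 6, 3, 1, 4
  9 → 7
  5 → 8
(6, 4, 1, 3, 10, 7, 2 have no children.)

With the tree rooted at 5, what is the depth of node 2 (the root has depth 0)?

2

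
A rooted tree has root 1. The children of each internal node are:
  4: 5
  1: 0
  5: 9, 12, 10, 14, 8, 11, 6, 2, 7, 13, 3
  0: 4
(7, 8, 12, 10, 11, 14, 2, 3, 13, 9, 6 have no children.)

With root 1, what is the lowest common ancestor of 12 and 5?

12's ancestor chain is 12, 5, 4, 0, 1 and 5's is 5, 4, 0, 1; they first meet at 5.

5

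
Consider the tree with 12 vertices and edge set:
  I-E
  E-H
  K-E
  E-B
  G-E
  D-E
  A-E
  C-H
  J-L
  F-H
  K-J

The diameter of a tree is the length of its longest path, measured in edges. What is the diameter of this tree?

BFS from L reaches F last, at distance 5; BFS from F confirms no node is farther.
Path: L-J-K-E-H-F.

5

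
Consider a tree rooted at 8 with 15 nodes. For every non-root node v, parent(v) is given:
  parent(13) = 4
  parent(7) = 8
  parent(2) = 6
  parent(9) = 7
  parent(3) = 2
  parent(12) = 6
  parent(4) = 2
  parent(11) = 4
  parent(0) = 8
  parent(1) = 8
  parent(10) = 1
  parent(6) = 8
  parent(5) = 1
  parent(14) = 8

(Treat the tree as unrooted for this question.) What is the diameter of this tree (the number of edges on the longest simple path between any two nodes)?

6

BFS from 13 reaches 9 last, at distance 6; BFS from 9 confirms no node is farther.
Path: 13–4–2–6–8–7–9.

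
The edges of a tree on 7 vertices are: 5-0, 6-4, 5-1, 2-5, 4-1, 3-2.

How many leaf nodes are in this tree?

The leaves are 0, 3, 6.
That is 3 leaves.

3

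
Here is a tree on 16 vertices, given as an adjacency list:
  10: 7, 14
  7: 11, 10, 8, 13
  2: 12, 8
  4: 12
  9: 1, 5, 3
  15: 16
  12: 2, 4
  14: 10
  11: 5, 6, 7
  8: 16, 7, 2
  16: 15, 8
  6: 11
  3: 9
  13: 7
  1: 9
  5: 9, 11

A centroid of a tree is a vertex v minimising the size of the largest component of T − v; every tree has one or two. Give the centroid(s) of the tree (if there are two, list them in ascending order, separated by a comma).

7

Delete 7: the remaining components have sizes 6, 6, 2, 1. Max 6 ≤ 8, so 7 is a centroid.
No neighbour of 7 does as well, so 7 is the unique centroid.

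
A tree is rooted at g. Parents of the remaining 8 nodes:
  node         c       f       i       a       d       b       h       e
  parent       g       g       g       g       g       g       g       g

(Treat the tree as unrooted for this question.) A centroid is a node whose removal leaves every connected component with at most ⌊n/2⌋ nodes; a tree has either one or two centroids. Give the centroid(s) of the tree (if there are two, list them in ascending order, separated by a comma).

g

Removing g splits the tree into components of sizes 1, 1, 1, 1, 1, 1, 1, 1; the largest is 1 ≤ ⌊9/2⌋ = 4.
Every other node leaves some component of size > 4, so the centroid is unique.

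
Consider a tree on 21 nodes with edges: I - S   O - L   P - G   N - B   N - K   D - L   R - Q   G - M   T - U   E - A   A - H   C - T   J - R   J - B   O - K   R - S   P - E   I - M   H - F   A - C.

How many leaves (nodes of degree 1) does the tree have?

4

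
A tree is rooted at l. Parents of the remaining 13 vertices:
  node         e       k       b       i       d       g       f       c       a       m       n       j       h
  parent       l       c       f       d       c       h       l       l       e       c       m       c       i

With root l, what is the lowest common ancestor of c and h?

c

Ancestors of c (toward the root): c, l.
Ancestors of h: h, i, d, c, l.
The deepest node appearing in both lists is c.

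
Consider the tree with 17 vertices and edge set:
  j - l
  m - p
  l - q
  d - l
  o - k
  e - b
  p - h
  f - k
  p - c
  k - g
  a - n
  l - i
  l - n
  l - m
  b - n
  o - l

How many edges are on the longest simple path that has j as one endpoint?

4

The node farthest from j is h (c, g, f, e also at distance 4), via j–l–m–p–h — 4 edges.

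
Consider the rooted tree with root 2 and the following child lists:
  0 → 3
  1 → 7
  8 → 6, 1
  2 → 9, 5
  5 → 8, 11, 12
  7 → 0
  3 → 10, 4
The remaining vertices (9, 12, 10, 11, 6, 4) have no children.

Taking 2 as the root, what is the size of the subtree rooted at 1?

1's subtree: {1, 7, 0, 3, 4, 10}, size 6.

6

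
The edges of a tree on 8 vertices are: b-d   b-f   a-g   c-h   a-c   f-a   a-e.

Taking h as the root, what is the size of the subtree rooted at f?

3

Descendants of f (including itself): f, b, d. That's 3.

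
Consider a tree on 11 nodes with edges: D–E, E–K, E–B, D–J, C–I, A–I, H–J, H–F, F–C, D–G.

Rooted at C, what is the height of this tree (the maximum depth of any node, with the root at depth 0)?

A deepest node is B, reached by C – F – H – J – D – E – B.
That path has 6 edges, so the height is 6.

6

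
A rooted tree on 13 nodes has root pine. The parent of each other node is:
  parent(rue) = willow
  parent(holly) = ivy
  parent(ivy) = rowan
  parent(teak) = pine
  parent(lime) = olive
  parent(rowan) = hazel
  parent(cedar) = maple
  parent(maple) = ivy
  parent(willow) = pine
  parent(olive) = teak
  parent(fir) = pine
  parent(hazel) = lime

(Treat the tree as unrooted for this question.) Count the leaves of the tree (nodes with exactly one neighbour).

4

The leaves are cedar, fir, holly, rue.
That is 4 leaves.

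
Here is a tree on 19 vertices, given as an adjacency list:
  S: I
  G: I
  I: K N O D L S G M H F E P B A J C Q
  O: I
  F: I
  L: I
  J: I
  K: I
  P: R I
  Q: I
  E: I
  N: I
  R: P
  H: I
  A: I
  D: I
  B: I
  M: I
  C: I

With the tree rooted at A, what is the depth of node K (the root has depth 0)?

2

Path from A to K: A–I–K, which has 2 edges.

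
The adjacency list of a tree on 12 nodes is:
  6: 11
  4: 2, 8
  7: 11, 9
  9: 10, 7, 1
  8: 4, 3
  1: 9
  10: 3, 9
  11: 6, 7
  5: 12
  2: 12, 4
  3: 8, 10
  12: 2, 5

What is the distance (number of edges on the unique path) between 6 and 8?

6

The path is 6–11–7–9–10–3–8, which has 6 edges.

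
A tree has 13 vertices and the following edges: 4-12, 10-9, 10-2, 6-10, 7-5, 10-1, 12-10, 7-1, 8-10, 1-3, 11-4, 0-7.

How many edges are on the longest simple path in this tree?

6

Starting from 5, a farthest node is 11 at distance 6.
One longest path: 5-7-1-10-12-4-11.
So the diameter is 6.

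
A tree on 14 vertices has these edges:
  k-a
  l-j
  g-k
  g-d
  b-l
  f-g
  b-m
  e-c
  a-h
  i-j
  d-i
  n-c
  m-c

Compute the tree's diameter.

11

A longest path is e - c - m - b - l - j - i - d - g - k - a - h, with 11 edges.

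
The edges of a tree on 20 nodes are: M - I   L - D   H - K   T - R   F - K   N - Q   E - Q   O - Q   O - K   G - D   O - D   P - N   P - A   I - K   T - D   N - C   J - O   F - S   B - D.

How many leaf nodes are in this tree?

The leaves are A, B, C, E, G, H, J, L, M, R, S.
That is 11 leaves.

11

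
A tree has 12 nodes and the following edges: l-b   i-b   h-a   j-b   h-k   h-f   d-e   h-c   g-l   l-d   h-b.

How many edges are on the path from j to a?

Walking from j: j - b - h - a. Length 3.

3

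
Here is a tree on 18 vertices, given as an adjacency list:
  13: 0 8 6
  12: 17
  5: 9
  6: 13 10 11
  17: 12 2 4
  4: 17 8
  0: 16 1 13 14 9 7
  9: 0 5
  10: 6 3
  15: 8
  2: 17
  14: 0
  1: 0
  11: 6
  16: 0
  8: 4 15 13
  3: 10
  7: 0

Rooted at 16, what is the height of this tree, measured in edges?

6

The longest root-to-leaf path is 16 → 0 → 13 → 8 → 4 → 17 → 2 (6 edges).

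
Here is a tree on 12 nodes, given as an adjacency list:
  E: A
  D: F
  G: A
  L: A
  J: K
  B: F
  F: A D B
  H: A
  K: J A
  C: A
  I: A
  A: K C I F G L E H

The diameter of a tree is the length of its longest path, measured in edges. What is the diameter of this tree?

4

Starting from D, a farthest node is J at distance 4.
One longest path: D–F–A–K–J.
So the diameter is 4.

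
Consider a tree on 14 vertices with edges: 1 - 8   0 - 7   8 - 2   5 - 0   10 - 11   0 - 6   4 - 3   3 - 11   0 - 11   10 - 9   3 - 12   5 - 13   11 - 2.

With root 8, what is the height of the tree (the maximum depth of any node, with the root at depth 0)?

13 sits deepest: 8-2-11-0-5-13 — 5 edges from the root.

5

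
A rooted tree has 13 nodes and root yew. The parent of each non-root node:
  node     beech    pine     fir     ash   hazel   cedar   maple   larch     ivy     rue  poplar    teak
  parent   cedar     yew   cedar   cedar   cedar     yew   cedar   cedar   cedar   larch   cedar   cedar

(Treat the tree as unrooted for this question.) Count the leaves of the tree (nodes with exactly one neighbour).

10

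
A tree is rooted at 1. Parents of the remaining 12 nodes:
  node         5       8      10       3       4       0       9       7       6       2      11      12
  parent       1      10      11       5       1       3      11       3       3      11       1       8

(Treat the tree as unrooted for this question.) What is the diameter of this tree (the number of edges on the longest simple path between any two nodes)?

Starting from 12, a farthest node is 6 at distance 7.
One longest path: 12 - 8 - 10 - 11 - 1 - 5 - 3 - 6.
So the diameter is 7.

7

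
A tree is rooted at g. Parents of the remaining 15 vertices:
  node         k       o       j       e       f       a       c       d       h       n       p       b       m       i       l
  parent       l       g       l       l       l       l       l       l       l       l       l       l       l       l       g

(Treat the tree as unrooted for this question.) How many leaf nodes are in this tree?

Exactly 14 nodes have a single neighbour: a, b, c, d, e, f, h, i, j, k, m, n, o, p.

14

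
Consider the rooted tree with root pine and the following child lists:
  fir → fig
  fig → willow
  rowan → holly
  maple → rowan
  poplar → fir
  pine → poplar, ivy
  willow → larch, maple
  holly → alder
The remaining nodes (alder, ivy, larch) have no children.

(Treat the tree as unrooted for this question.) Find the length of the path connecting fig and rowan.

3

Walking from fig: fig – willow – maple – rowan. Length 3.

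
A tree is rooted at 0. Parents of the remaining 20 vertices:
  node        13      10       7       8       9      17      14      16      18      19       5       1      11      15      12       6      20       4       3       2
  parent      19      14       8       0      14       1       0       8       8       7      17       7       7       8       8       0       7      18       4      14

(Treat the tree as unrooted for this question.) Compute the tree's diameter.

7

BFS from 5 reaches 3 last, at distance 7; BFS from 3 confirms no node is farther.
Path: 5 - 17 - 1 - 7 - 8 - 18 - 4 - 3.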